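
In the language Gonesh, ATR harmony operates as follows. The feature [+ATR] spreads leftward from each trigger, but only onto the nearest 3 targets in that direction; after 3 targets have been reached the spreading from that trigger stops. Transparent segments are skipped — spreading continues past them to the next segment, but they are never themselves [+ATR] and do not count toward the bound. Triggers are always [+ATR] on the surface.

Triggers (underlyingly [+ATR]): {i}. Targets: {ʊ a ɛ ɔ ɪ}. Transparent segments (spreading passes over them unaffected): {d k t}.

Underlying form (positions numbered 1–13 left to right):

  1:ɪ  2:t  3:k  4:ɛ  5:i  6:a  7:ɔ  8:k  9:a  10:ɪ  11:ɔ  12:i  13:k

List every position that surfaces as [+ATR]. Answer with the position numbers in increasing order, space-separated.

1 4 5 9 10 11 12

From /i/ at 5 leftward: 4 /ɛ/ → [+ATR]; 3 /k/ transparent; 2 /t/ transparent; 1 /ɪ/ → [+ATR]; word edge.
From /i/ at 12 leftward: 11 /ɔ/ → [+ATR]; 10 /ɪ/ → [+ATR]; 9 /a/ → [+ATR]; bound reached.
Targets with no active source: positions 6 7 stay [-ATR].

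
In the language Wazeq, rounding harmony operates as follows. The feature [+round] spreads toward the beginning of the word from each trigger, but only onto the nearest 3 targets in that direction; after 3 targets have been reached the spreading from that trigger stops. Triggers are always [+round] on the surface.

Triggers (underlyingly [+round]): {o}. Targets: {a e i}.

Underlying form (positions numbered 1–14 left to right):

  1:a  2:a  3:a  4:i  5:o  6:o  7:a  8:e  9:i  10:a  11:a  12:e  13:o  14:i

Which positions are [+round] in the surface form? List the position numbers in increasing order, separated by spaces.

2 3 4 5 6 10 11 12 13

From /o/ at 5 leftward: 4 /i/ → [+round]; 3 /a/ → [+round]; 2 /a/ → [+round]; bound reached.
From /o/ at 6 leftward: 5 /o/ is itself a trigger — this domain ends here.
From /o/ at 13 leftward: 12 /e/ → [+round]; 11 /a/ → [+round]; 10 /a/ → [+round]; bound reached.
Targets with no active source: positions 1 7 8 9 14 stay [-round].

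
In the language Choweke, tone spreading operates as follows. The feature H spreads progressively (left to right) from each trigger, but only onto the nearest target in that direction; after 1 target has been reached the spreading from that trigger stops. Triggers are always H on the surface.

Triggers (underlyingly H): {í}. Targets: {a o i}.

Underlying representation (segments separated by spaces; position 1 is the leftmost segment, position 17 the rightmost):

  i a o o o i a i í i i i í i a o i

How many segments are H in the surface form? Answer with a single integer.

4

From /í/ at 9 rightward: 10 /i/ → H; bound reached.
From /í/ at 13 rightward: 14 /i/ → H; bound reached.
Targets with no active source: positions 1 2 3 4 5 6 7 8 11 12 15 16 17 stay [-high tone].
H positions on the surface: 9 10 13 14.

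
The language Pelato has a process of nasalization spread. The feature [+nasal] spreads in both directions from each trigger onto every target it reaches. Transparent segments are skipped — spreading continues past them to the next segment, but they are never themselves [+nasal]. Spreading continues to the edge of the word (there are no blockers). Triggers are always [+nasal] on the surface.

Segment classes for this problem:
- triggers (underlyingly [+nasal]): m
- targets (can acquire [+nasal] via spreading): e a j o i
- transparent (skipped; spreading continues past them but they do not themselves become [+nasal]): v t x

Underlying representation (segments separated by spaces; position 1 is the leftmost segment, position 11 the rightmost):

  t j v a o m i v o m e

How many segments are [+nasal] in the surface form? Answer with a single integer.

From /m/ at 6 rightward: 7 /i/ → [+nasal]; 8 /v/ transparent; 9 /o/ → [+nasal]; 10 /m/ is itself a trigger — this domain ends here.
From /m/ at 6 leftward: 5 /o/ → [+nasal]; 4 /a/ → [+nasal]; 3 /v/ transparent; 2 /j/ → [+nasal]; 1 /t/ transparent; word edge.
From /m/ at 10 rightward: 11 /e/ → [+nasal]; word edge.
From /m/ at 10 leftward: 9 /o/ → [+nasal]; 8 /v/ transparent; 7 /i/ → [+nasal]; 6 /m/ is itself a trigger — this domain ends here.
[+nasal] positions on the surface: 2 4 5 6 7 9 10 11.

8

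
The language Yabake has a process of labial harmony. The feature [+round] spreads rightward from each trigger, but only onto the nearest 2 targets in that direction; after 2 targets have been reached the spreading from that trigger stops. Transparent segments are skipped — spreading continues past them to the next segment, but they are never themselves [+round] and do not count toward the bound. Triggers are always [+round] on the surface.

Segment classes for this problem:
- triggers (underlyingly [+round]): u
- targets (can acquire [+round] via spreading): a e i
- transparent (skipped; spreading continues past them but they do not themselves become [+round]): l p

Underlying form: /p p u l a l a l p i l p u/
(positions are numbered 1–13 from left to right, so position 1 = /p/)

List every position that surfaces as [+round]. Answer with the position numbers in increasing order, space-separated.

3 5 7 13

From /u/ at 3 rightward: 4 /l/ transparent; 5 /a/ → [+round]; 6 /l/ transparent; 7 /a/ → [+round]; bound reached.
From /u/ at 13 rightward: word edge.
Target with no active source: position 10 stays [-round].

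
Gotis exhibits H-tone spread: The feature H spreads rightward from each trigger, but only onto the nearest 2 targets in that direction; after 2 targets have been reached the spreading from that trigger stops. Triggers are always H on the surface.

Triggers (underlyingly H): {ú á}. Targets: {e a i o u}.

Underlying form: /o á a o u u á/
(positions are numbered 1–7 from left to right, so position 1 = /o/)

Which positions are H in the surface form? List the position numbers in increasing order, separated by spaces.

From /á/ at 2 rightward: 3 /a/ → H; 4 /o/ → H; bound reached.
From /á/ at 7 rightward: word edge.
Targets with no active source: positions 1 5 6 stay [-high tone].

2 3 4 7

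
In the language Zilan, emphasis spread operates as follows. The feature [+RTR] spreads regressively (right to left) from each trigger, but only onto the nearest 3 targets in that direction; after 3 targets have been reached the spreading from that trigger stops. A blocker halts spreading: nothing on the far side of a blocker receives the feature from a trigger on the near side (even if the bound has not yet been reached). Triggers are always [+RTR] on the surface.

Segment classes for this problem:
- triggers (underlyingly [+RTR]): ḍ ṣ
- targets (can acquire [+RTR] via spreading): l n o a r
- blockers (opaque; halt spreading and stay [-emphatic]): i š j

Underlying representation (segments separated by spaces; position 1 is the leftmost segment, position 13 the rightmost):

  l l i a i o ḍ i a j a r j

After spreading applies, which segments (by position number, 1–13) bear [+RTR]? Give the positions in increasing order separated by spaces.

6 7

From /ḍ/ at 7 leftward: 6 /o/ → [+RTR]; 5 /i/ blocks.
Targets with no active source: positions 1 2 4 9 11 12 stay [-emphatic].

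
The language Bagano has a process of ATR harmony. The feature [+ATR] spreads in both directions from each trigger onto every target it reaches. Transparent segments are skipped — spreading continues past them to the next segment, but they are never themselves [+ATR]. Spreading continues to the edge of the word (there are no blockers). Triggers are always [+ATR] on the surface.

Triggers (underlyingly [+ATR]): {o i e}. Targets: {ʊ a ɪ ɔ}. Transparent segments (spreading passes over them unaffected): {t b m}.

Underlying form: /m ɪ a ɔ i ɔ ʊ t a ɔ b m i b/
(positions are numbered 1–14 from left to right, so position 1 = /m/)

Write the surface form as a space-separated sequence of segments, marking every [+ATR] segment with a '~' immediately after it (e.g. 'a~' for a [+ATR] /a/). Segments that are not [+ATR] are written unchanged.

m ɪ~ a~ ɔ~ i~ ɔ~ ʊ~ t a~ ɔ~ b m i~ b

From /i/ at 5 rightward: 6 /ɔ/ → [+ATR]; 7 /ʊ/ → [+ATR]; 8 /t/ transparent; 9 /a/ → [+ATR]; 10 /ɔ/ → [+ATR]; 11 /b/ transparent; 12 /m/ transparent; 13 /i/ is itself a trigger — this domain ends here.
From /i/ at 5 leftward: 4 /ɔ/ → [+ATR]; 3 /a/ → [+ATR]; 2 /ɪ/ → [+ATR]; 1 /m/ transparent; word edge.
From /i/ at 13 rightward: 14 /b/ transparent; word edge.
From /i/ at 13 leftward: 12 /m/ transparent; 11 /b/ transparent; 10 /ɔ/ → [+ATR]; 9 /a/ → [+ATR]; 8 /t/ transparent; 7 /ʊ/ → [+ATR]; 6 /ɔ/ → [+ATR]; 5 /i/ is itself a trigger — this domain ends here.
[+ATR] positions on the surface: 2 3 4 5 6 7 9 10 13.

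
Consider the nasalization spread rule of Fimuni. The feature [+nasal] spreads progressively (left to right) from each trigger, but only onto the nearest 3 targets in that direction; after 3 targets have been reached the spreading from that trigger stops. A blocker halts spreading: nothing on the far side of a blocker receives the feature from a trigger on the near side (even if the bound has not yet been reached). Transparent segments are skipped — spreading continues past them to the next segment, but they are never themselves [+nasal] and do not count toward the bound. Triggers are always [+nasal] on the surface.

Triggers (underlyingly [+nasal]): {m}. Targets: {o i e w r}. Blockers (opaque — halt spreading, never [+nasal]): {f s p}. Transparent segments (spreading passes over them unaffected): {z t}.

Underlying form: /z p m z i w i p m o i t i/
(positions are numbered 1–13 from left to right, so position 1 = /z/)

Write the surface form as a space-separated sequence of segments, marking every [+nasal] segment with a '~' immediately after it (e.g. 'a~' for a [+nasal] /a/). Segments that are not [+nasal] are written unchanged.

From /m/ at 3 rightward: 4 /z/ transparent; 5 /i/ → [+nasal]; 6 /w/ → [+nasal]; 7 /i/ → [+nasal]; bound reached.
From /m/ at 9 rightward: 10 /o/ → [+nasal]; 11 /i/ → [+nasal]; 12 /t/ transparent; 13 /i/ → [+nasal]; bound reached.
[+nasal] positions on the surface: 3 5 6 7 9 10 11 13.

z p m~ z i~ w~ i~ p m~ o~ i~ t i~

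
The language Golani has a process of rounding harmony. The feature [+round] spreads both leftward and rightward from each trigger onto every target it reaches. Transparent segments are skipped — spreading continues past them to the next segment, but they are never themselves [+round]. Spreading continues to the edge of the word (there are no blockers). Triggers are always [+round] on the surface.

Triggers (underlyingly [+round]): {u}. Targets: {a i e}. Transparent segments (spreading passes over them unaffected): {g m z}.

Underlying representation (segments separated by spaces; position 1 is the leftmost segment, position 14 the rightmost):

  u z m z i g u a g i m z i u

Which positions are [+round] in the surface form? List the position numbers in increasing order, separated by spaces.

From /u/ at 1 rightward: 2 /z/ transparent; 3 /m/ transparent; 4 /z/ transparent; 5 /i/ → [+round]; 6 /g/ transparent; 7 /u/ is itself a trigger — this domain ends here.
From /u/ at 1 leftward: word edge.
From /u/ at 7 rightward: 8 /a/ → [+round]; 9 /g/ transparent; 10 /i/ → [+round]; 11 /m/ transparent; 12 /z/ transparent; 13 /i/ → [+round]; 14 /u/ is itself a trigger — this domain ends here.
From /u/ at 7 leftward: 6 /g/ transparent; 5 /i/ → [+round]; 4 /z/ transparent; 3 /m/ transparent; 2 /z/ transparent; 1 /u/ is itself a trigger — this domain ends here.
From /u/ at 14 rightward: word edge.
From /u/ at 14 leftward: 13 /i/ → [+round]; 12 /z/ transparent; 11 /m/ transparent; 10 /i/ → [+round]; 9 /g/ transparent; 8 /a/ → [+round]; 7 /u/ is itself a trigger — this domain ends here.

1 5 7 8 10 13 14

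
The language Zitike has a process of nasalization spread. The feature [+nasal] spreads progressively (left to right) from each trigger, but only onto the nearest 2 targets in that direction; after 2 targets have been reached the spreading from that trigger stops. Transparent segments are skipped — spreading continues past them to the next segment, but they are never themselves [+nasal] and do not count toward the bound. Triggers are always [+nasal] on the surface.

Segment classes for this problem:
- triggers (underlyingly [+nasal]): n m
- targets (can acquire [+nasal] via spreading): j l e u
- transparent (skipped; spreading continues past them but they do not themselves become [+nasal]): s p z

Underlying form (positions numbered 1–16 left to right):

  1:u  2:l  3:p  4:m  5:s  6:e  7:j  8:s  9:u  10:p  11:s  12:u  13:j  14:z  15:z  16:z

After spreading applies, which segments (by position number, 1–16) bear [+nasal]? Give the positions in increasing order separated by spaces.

4 6 7

From /m/ at 4 rightward: 5 /s/ transparent; 6 /e/ → [+nasal]; 7 /j/ → [+nasal]; bound reached.
Targets with no active source: positions 1 2 9 12 13 stay [-nasal].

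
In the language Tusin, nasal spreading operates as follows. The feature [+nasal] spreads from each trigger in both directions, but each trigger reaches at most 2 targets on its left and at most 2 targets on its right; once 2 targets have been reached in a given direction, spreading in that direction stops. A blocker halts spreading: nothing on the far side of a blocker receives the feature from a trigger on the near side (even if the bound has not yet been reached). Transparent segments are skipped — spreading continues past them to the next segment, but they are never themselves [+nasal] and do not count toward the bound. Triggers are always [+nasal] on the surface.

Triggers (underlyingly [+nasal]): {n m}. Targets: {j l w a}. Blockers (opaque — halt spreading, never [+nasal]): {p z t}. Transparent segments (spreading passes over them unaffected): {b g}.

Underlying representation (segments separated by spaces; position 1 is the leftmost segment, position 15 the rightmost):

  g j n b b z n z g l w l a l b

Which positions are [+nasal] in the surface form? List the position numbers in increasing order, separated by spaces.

From /n/ at 3 rightward: 4 /b/ transparent; 5 /b/ transparent; 6 /z/ blocks.
From /n/ at 3 leftward: 2 /j/ → [+nasal]; 1 /g/ transparent; word edge.
From /n/ at 7 rightward: 8 /z/ blocks.
From /n/ at 7 leftward: 6 /z/ blocks.
Targets with no active source: positions 10 11 12 13 14 stay [-nasal].

2 3 7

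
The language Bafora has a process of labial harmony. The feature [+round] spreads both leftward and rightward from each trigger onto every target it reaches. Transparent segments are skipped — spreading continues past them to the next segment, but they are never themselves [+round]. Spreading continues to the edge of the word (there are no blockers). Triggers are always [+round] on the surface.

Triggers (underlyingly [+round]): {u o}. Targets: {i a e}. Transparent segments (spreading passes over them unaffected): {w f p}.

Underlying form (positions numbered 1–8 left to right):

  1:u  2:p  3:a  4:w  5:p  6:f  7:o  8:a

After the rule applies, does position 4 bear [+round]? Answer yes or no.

no

From /u/ at 1 rightward: 2 /p/ transparent; 3 /a/ → [+round]; 4 /w/ transparent; 5 /p/ transparent; 6 /f/ transparent; 7 /o/ is itself a trigger — this domain ends here.
From /u/ at 1 leftward: word edge.
From /o/ at 7 rightward: 8 /a/ → [+round]; word edge.
From /o/ at 7 leftward: 6 /f/ transparent; 5 /p/ transparent; 4 /w/ transparent; 3 /a/ → [+round]; 2 /p/ transparent; 1 /u/ is itself a trigger — this domain ends here.
[+round] positions on the surface: 1 3 7 8.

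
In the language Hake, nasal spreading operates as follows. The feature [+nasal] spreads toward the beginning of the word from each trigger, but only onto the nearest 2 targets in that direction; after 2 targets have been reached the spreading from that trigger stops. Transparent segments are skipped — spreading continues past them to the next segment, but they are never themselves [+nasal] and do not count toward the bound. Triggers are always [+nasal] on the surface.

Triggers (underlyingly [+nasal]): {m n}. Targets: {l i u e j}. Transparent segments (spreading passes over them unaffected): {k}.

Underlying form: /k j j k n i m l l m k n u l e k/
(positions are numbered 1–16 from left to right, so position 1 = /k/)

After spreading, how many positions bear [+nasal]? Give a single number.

9

From /n/ at 5 leftward: 4 /k/ transparent; 3 /j/ → [+nasal]; 2 /j/ → [+nasal]; bound reached.
From /m/ at 7 leftward: 6 /i/ → [+nasal]; 5 /n/ is itself a trigger — this domain ends here.
From /m/ at 10 leftward: 9 /l/ → [+nasal]; 8 /l/ → [+nasal]; bound reached.
From /n/ at 12 leftward: 11 /k/ transparent; 10 /m/ is itself a trigger — this domain ends here.
Targets with no active source: positions 13 14 15 stay [-nasal].
[+nasal] positions on the surface: 2 3 5 6 7 8 9 10 12.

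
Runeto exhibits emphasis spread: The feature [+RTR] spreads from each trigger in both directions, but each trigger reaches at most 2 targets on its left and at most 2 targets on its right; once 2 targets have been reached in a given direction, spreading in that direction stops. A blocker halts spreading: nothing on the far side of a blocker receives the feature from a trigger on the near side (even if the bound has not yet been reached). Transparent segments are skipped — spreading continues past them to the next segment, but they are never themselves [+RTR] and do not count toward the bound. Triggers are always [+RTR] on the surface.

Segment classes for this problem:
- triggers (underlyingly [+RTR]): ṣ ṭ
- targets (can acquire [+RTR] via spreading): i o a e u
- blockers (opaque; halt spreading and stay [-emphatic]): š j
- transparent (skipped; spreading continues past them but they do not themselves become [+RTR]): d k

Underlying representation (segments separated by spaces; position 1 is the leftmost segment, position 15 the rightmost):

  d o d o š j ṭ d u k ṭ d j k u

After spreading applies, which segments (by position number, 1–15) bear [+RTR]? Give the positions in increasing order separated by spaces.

7 9 11

From /ṭ/ at 7 rightward: 8 /d/ transparent; 9 /u/ → [+RTR]; 10 /k/ transparent; 11 /ṭ/ is itself a trigger — this domain ends here.
From /ṭ/ at 7 leftward: 6 /j/ blocks.
From /ṭ/ at 11 rightward: 12 /d/ transparent; 13 /j/ blocks.
From /ṭ/ at 11 leftward: 10 /k/ transparent; 9 /u/ → [+RTR]; 8 /d/ transparent; 7 /ṭ/ is itself a trigger — this domain ends here.
Targets with no active source: positions 2 4 15 stay [-emphatic].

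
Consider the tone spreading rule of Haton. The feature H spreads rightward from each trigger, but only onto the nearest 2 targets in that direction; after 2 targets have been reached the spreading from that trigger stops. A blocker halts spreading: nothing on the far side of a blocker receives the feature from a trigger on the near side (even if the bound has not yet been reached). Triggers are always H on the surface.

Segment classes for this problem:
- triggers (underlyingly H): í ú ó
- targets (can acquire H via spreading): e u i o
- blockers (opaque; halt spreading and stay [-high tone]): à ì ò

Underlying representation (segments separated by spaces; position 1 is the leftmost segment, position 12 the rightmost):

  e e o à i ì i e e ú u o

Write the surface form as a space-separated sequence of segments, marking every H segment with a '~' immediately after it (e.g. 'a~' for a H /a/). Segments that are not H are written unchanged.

e e o à i ì i e e ú~ u~ o~

From /ú/ at 10 rightward: 11 /u/ → H; 12 /o/ → H; bound reached.
Targets with no active source: positions 1 2 3 5 7 8 9 stay [-high tone].
H positions on the surface: 10 11 12.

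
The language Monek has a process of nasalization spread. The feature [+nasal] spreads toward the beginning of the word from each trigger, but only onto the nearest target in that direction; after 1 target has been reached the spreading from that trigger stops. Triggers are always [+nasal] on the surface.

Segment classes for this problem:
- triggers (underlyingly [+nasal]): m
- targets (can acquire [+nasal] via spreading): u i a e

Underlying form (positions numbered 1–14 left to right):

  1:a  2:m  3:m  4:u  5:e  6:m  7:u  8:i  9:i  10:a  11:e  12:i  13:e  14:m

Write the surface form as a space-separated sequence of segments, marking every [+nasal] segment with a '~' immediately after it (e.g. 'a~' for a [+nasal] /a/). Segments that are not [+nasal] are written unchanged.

a~ m~ m~ u e~ m~ u i i a e i e~ m~

From /m/ at 2 leftward: 1 /a/ → [+nasal]; bound reached.
From /m/ at 3 leftward: 2 /m/ is itself a trigger — this domain ends here.
From /m/ at 6 leftward: 5 /e/ → [+nasal]; bound reached.
From /m/ at 14 leftward: 13 /e/ → [+nasal]; bound reached.
Targets with no active source: positions 4 7 8 9 10 11 12 stay [-nasal].
[+nasal] positions on the surface: 1 2 3 5 6 13 14.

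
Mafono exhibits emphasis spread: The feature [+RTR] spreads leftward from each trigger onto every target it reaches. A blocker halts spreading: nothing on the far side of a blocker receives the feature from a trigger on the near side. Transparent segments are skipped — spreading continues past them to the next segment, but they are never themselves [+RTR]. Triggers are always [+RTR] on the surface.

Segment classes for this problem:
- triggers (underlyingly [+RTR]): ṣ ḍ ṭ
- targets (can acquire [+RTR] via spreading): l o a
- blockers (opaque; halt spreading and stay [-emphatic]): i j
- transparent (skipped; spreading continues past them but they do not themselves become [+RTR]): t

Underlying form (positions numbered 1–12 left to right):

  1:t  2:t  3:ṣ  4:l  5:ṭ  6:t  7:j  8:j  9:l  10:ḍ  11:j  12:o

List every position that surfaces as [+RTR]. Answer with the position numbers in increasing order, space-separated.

3 4 5 9 10

From /ṣ/ at 3 leftward: 2 /t/ transparent; 1 /t/ transparent; word edge.
From /ṭ/ at 5 leftward: 4 /l/ → [+RTR]; 3 /ṣ/ is itself a trigger — this domain ends here.
From /ḍ/ at 10 leftward: 9 /l/ → [+RTR]; 8 /j/ blocks.
Target with no active source: position 12 stays [-emphatic].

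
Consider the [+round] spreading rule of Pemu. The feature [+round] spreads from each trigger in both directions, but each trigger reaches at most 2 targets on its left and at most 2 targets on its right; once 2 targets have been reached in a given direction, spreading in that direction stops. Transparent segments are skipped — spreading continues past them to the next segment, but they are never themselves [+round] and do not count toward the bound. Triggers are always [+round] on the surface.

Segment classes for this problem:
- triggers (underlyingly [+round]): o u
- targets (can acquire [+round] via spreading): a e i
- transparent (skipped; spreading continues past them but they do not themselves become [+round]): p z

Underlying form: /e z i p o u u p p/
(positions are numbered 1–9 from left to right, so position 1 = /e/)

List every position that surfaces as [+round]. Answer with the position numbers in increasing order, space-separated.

1 3 5 6 7

From /o/ at 5 rightward: 6 /u/ is itself a trigger — this domain ends here.
From /o/ at 5 leftward: 4 /p/ transparent; 3 /i/ → [+round]; 2 /z/ transparent; 1 /e/ → [+round]; bound reached.
From /u/ at 6 rightward: 7 /u/ is itself a trigger — this domain ends here.
From /u/ at 6 leftward: 5 /o/ is itself a trigger — this domain ends here.
From /u/ at 7 rightward: 8 /p/ transparent; 9 /p/ transparent; word edge.
From /u/ at 7 leftward: 6 /u/ is itself a trigger — this domain ends here.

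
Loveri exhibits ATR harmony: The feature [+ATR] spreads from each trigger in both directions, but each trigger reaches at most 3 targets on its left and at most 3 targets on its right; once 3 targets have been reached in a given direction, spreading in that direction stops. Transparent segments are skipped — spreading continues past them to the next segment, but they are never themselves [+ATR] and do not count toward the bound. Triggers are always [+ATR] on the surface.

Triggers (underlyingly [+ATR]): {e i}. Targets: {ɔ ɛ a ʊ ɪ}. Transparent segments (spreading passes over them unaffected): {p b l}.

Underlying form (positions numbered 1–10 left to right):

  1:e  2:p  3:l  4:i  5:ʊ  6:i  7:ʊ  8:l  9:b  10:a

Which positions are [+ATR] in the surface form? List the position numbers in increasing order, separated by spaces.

From /e/ at 1 rightward: 2 /p/ transparent; 3 /l/ transparent; 4 /i/ is itself a trigger — this domain ends here.
From /e/ at 1 leftward: word edge.
From /i/ at 4 rightward: 5 /ʊ/ → [+ATR]; 6 /i/ is itself a trigger — this domain ends here.
From /i/ at 4 leftward: 3 /l/ transparent; 2 /p/ transparent; 1 /e/ is itself a trigger — this domain ends here.
From /i/ at 6 rightward: 7 /ʊ/ → [+ATR]; 8 /l/ transparent; 9 /b/ transparent; 10 /a/ → [+ATR]; word edge.
From /i/ at 6 leftward: 5 /ʊ/ → [+ATR]; 4 /i/ is itself a trigger — this domain ends here.

1 4 5 6 7 10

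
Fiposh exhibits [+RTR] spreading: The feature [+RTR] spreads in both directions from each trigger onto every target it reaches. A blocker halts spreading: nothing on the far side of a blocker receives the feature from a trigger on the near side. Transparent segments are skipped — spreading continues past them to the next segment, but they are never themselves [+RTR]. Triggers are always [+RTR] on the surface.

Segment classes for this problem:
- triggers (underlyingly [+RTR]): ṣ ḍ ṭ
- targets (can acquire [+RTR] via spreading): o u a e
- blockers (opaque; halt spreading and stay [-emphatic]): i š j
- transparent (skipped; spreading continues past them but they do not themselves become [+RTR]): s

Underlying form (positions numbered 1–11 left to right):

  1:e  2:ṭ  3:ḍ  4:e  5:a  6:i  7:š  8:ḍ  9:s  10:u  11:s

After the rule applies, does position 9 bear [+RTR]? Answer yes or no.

no

From /ṭ/ at 2 rightward: 3 /ḍ/ is itself a trigger — this domain ends here.
From /ṭ/ at 2 leftward: 1 /e/ → [+RTR]; word edge.
From /ḍ/ at 3 rightward: 4 /e/ → [+RTR]; 5 /a/ → [+RTR]; 6 /i/ blocks.
From /ḍ/ at 3 leftward: 2 /ṭ/ is itself a trigger — this domain ends here.
From /ḍ/ at 8 rightward: 9 /s/ transparent; 10 /u/ → [+RTR]; 11 /s/ transparent; word edge.
From /ḍ/ at 8 leftward: 7 /š/ blocks.
[+RTR] positions on the surface: 1 2 3 4 5 8 10.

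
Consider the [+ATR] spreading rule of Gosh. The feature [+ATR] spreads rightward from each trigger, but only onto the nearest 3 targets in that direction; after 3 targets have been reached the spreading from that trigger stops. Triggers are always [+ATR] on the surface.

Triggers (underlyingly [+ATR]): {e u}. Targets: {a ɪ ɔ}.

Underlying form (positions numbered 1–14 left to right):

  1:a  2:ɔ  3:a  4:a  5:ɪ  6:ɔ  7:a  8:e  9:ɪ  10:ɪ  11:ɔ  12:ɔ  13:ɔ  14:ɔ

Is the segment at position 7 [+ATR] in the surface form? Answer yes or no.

From /e/ at 8 rightward: 9 /ɪ/ → [+ATR]; 10 /ɪ/ → [+ATR]; 11 /ɔ/ → [+ATR]; bound reached.
Targets with no active source: positions 1 2 3 4 5 6 7 12 13 14 stay [-ATR].
[+ATR] positions on the surface: 8 9 10 11.

no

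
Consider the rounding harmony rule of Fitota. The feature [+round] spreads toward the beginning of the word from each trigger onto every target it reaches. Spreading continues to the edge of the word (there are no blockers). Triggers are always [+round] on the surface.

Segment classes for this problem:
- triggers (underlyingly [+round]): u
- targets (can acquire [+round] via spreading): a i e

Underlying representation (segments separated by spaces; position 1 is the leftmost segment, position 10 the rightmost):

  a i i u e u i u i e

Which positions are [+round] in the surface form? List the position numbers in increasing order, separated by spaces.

1 2 3 4 5 6 7 8

From /u/ at 4 leftward: 3 /i/ → [+round]; 2 /i/ → [+round]; 1 /a/ → [+round]; word edge.
From /u/ at 6 leftward: 5 /e/ → [+round]; 4 /u/ is itself a trigger — this domain ends here.
From /u/ at 8 leftward: 7 /i/ → [+round]; 6 /u/ is itself a trigger — this domain ends here.
Targets with no active source: positions 9 10 stay [-round].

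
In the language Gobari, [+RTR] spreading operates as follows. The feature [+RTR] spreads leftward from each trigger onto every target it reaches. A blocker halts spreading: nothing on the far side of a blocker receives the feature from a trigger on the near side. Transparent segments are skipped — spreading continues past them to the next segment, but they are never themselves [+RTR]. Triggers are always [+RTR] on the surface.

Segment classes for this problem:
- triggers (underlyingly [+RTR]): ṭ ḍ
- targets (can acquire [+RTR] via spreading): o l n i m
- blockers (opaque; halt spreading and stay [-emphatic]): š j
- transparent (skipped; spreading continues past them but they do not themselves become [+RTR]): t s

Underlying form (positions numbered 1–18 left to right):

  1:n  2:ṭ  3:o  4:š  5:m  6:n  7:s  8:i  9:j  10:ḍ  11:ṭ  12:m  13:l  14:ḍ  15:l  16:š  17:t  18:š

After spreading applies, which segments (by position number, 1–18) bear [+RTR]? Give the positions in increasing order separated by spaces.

From /ṭ/ at 2 leftward: 1 /n/ → [+RTR]; word edge.
From /ḍ/ at 10 leftward: 9 /j/ blocks.
From /ṭ/ at 11 leftward: 10 /ḍ/ is itself a trigger — this domain ends here.
From /ḍ/ at 14 leftward: 13 /l/ → [+RTR]; 12 /m/ → [+RTR]; 11 /ṭ/ is itself a trigger — this domain ends here.
Targets with no active source: positions 3 5 6 8 15 stay [-emphatic].

1 2 10 11 12 13 14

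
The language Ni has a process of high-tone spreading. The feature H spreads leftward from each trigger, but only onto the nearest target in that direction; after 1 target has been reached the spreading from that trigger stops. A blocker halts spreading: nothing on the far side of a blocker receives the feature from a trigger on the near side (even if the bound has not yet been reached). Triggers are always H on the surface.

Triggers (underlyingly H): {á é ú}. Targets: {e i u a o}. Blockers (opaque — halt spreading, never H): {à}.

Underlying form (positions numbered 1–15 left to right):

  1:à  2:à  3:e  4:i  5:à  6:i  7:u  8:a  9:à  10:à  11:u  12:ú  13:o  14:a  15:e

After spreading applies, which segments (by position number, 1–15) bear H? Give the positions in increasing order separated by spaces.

11 12

From /ú/ at 12 leftward: 11 /u/ → H; bound reached.
Targets with no active source: positions 3 4 6 7 8 13 14 15 stay [-high tone].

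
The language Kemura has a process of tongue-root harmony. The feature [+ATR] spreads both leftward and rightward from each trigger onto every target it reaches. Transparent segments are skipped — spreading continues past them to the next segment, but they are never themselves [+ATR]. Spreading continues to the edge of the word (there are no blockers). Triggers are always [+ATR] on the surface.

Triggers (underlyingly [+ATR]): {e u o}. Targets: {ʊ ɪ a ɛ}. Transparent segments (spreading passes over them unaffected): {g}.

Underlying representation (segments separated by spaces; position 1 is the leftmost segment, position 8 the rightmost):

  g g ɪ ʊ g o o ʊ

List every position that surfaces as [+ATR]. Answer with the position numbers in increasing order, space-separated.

3 4 6 7 8

From /o/ at 6 rightward: 7 /o/ is itself a trigger — this domain ends here.
From /o/ at 6 leftward: 5 /g/ transparent; 4 /ʊ/ → [+ATR]; 3 /ɪ/ → [+ATR]; 2 /g/ transparent; 1 /g/ transparent; word edge.
From /o/ at 7 rightward: 8 /ʊ/ → [+ATR]; word edge.
From /o/ at 7 leftward: 6 /o/ is itself a trigger — this domain ends here.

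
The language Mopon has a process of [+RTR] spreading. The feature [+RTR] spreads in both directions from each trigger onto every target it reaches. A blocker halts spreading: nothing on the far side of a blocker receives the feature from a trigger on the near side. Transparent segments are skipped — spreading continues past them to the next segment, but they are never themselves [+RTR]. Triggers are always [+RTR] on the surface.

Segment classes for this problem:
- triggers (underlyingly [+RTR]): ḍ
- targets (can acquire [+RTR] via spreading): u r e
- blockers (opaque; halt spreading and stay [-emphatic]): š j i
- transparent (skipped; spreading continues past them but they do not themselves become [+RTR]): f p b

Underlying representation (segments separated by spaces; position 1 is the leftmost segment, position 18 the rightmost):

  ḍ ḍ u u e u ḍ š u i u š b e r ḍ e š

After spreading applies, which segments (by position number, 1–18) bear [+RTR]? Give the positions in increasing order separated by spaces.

1 2 3 4 5 6 7 14 15 16 17

From /ḍ/ at 1 rightward: 2 /ḍ/ is itself a trigger — this domain ends here.
From /ḍ/ at 1 leftward: word edge.
From /ḍ/ at 2 rightward: 3 /u/ → [+RTR]; 4 /u/ → [+RTR]; 5 /e/ → [+RTR]; 6 /u/ → [+RTR]; 7 /ḍ/ is itself a trigger — this domain ends here.
From /ḍ/ at 2 leftward: 1 /ḍ/ is itself a trigger — this domain ends here.
From /ḍ/ at 7 rightward: 8 /š/ blocks.
From /ḍ/ at 7 leftward: 6 /u/ → [+RTR]; 5 /e/ → [+RTR]; 4 /u/ → [+RTR]; 3 /u/ → [+RTR]; 2 /ḍ/ is itself a trigger — this domain ends here.
From /ḍ/ at 16 rightward: 17 /e/ → [+RTR]; 18 /š/ blocks.
From /ḍ/ at 16 leftward: 15 /r/ → [+RTR]; 14 /e/ → [+RTR]; 13 /b/ transparent; 12 /š/ blocks.
Targets with no active source: positions 9 11 stay [-emphatic].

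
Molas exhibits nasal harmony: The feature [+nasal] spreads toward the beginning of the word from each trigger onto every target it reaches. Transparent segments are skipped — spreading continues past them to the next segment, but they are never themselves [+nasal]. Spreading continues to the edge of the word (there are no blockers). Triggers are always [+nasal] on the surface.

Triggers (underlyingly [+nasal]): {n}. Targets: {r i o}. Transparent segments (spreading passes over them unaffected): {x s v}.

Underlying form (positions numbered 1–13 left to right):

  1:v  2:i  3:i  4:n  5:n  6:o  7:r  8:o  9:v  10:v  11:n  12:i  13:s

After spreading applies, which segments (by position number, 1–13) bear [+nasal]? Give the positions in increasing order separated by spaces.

From /n/ at 4 leftward: 3 /i/ → [+nasal]; 2 /i/ → [+nasal]; 1 /v/ transparent; word edge.
From /n/ at 5 leftward: 4 /n/ is itself a trigger — this domain ends here.
From /n/ at 11 leftward: 10 /v/ transparent; 9 /v/ transparent; 8 /o/ → [+nasal]; 7 /r/ → [+nasal]; 6 /o/ → [+nasal]; 5 /n/ is itself a trigger — this domain ends here.
Target with no active source: position 12 stays [-nasal].

2 3 4 5 6 7 8 11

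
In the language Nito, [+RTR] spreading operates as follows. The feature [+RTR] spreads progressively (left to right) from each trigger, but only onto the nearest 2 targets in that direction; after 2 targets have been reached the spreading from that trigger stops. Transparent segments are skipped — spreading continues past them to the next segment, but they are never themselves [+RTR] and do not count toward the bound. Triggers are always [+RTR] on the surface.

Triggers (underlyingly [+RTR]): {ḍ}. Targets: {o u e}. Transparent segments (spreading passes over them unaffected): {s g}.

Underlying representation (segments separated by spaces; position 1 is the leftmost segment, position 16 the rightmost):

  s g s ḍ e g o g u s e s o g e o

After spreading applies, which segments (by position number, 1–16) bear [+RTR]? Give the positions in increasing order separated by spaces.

From /ḍ/ at 4 rightward: 5 /e/ → [+RTR]; 6 /g/ transparent; 7 /o/ → [+RTR]; bound reached.
Targets with no active source: positions 9 11 13 15 16 stay [-emphatic].

4 5 7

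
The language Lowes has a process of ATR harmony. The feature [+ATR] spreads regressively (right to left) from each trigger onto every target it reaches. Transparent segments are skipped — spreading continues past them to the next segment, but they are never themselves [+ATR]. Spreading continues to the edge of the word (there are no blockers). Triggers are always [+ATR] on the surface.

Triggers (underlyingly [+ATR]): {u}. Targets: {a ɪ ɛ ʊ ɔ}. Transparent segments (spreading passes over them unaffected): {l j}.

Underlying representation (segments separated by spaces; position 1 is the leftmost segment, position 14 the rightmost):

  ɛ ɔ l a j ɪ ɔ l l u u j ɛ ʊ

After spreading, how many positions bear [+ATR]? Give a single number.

7

From /u/ at 10 leftward: 9 /l/ transparent; 8 /l/ transparent; 7 /ɔ/ → [+ATR]; 6 /ɪ/ → [+ATR]; 5 /j/ transparent; 4 /a/ → [+ATR]; 3 /l/ transparent; 2 /ɔ/ → [+ATR]; 1 /ɛ/ → [+ATR]; word edge.
From /u/ at 11 leftward: 10 /u/ is itself a trigger — this domain ends here.
Targets with no active source: positions 13 14 stay [-ATR].
[+ATR] positions on the surface: 1 2 4 6 7 10 11.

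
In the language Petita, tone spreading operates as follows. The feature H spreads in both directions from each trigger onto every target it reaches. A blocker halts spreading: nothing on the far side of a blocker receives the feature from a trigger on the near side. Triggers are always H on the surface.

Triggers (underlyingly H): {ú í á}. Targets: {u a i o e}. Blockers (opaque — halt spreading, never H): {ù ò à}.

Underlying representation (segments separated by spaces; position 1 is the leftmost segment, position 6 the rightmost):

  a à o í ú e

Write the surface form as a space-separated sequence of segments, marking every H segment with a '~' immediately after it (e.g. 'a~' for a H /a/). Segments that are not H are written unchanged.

a à o~ í~ ú~ e~

From /í/ at 4 rightward: 5 /ú/ is itself a trigger — this domain ends here.
From /í/ at 4 leftward: 3 /o/ → H; 2 /à/ blocks.
From /ú/ at 5 rightward: 6 /e/ → H; word edge.
From /ú/ at 5 leftward: 4 /í/ is itself a trigger — this domain ends here.
Target with no active source: position 1 stays [-high tone].
H positions on the surface: 3 4 5 6.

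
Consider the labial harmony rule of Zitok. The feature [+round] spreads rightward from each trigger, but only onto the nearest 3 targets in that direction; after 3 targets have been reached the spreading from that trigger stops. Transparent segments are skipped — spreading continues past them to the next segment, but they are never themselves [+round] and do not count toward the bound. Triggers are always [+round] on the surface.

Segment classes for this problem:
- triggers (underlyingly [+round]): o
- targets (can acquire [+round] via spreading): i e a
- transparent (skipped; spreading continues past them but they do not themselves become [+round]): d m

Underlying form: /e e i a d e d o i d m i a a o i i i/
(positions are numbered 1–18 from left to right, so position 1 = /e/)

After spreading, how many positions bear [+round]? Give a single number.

From /o/ at 8 rightward: 9 /i/ → [+round]; 10 /d/ transparent; 11 /m/ transparent; 12 /i/ → [+round]; 13 /a/ → [+round]; bound reached.
From /o/ at 15 rightward: 16 /i/ → [+round]; 17 /i/ → [+round]; 18 /i/ → [+round]; bound reached.
Targets with no active source: positions 1 2 3 4 6 14 stay [-round].
[+round] positions on the surface: 8 9 12 13 15 16 17 18.

8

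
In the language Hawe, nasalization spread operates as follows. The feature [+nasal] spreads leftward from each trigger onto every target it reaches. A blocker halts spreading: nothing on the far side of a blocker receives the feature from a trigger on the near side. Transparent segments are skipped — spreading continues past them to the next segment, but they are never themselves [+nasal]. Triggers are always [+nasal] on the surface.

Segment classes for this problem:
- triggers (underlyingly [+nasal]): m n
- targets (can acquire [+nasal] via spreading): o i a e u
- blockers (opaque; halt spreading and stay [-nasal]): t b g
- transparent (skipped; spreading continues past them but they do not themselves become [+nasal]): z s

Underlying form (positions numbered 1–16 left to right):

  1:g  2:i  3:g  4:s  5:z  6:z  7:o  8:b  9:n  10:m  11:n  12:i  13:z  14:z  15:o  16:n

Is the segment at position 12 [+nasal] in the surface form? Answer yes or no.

yes

From /n/ at 9 leftward: 8 /b/ blocks.
From /m/ at 10 leftward: 9 /n/ is itself a trigger — this domain ends here.
From /n/ at 11 leftward: 10 /m/ is itself a trigger — this domain ends here.
From /n/ at 16 leftward: 15 /o/ → [+nasal]; 14 /z/ transparent; 13 /z/ transparent; 12 /i/ → [+nasal]; 11 /n/ is itself a trigger — this domain ends here.
Targets with no active source: positions 2 7 stay [-nasal].
[+nasal] positions on the surface: 9 10 11 12 15 16.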